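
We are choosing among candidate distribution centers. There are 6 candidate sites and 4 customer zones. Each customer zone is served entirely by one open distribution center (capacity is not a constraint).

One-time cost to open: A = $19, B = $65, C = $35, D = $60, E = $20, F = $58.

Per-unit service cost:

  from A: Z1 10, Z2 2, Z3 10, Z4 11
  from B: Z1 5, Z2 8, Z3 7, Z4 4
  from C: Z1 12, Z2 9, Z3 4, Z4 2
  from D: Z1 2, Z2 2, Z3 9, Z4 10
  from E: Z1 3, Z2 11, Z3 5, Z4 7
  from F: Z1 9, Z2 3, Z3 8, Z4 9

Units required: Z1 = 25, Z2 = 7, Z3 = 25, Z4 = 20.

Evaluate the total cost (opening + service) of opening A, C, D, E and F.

Each customer zone is assigned to its cheapest site among the open ones.
{A, C, D, E, F}: Z1→D 2·25=50, Z2→A 2·7=14, Z3→C 4·25=100, Z4→C 2·20=40. Service 204; fixed 192; total 396.

Total cost: 396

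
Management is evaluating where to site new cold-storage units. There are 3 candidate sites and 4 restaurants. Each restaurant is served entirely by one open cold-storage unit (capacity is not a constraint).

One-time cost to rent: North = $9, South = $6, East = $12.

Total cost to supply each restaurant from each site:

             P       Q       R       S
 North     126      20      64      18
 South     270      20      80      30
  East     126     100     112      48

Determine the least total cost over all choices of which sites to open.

For any fixed open set, each restaurant goes to its cheapest open site; total = fixed + service.
{North}: P→North 126, Q→North 20, R→North 64, S→North 18. Service 228; fixed 9; total 237.
{North, South}: service 228 + fixed 15 = 243
{North, East}: P→North 126, Q→North 20, R→North 64, S→North 18. Service 228; fixed 21; total 249.
{North, South, East}: P→North 126, Q→North 20, R→North 64, S→North 18. Service 228; fixed 27; total 255.
(All 7 nonempty subsets were checked; North only is lowest.)

Minimum total cost: 237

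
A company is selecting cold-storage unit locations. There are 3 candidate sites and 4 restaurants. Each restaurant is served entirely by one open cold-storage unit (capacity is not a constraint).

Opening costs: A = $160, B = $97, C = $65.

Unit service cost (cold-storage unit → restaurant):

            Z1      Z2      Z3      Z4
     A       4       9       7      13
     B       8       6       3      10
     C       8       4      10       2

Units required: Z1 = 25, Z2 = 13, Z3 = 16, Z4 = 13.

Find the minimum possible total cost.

Minimum total cost: 488

For any fixed open set, each restaurant goes to its cheapest open site; total = fixed + service.
{B, C}: Z1→B 8·25=200, Z2→C 4·13=52, Z3→B 3·16=48, Z4→C 2·13=26. Service 326; fixed 162; total 488.
{C}: service 438 + fixed 65 = 503
{A, C}: service 290 + fixed 225 = 515
{A, B, C}: service 226 + fixed 322 = 548
No other subset beats 488.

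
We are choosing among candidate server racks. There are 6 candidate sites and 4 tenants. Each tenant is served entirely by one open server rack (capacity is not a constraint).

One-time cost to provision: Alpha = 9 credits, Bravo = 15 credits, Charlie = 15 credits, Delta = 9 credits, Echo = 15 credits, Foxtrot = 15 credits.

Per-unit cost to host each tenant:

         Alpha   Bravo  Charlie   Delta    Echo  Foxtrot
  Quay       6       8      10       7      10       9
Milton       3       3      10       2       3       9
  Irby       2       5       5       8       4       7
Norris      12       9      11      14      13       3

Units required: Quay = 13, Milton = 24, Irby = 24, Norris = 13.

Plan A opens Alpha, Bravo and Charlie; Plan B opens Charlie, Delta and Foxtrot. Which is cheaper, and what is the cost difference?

Plan B is cheaper by 17.

Plan A: {Alpha, Bravo, Charlie}: Quay→Alpha 6·13=78, Milton→Alpha 3·24=72, Irby→Alpha 2·24=48, Norris→Bravo 9·13=117. Service 315; fixed 39; total 354.
Plan B: {Charlie, Delta, Foxtrot}: Quay→Delta 7·13=91, Milton→Delta 2·24=48, Irby→Charlie 5·24=120, Norris→Foxtrot 3·13=39. Service 298; fixed 39; total 337.
Difference: |354 − 337| = 17.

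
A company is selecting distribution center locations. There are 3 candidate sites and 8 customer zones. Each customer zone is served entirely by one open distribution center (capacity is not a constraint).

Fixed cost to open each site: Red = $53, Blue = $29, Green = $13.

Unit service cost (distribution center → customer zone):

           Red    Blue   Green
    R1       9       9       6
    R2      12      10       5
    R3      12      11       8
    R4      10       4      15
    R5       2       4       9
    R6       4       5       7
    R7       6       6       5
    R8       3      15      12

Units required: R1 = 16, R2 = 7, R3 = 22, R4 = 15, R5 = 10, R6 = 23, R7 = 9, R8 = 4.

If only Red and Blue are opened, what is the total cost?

Each customer zone is assigned to its cheapest site among the open ones.
{Red, Blue}: R1→Red 9·16=144, R2→Blue 10·7=70, R3→Blue 11·22=242, R4→Blue 4·15=60, R5→Red 2·10=20, R6→Red 4·23=92, R7→Red 6·9=54, R8→Red 3·4=12. Service 694; fixed 82; total 776.

Total cost: 776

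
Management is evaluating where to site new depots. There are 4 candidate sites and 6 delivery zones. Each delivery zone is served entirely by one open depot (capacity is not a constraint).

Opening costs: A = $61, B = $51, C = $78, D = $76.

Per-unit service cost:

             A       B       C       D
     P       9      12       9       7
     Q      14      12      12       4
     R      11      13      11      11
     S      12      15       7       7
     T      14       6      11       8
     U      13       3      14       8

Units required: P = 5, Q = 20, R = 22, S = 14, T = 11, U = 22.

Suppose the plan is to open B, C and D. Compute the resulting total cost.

Total cost: 792

Each delivery zone is assigned to its cheapest site among the open ones.
{B, C, D}: P→D 7·5=35, Q→D 4·20=80, R→C 11·22=242, S→C 7·14=98, T→B 6·11=66, U→B 3·22=66. Service 587; fixed 205; total 792.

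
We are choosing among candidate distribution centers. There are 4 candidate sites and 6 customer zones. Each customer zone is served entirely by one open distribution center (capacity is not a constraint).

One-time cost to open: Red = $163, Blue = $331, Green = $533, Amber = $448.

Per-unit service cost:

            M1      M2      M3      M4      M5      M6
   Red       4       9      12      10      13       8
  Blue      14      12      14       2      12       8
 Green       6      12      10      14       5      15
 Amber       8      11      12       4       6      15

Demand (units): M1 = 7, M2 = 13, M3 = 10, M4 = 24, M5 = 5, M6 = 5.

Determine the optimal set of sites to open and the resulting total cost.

Open Red only; minimum total cost 773.

For any fixed open set, each customer zone goes to its cheapest open site; total = fixed + service.
{Red}: M1→Red 4·7=28, M2→Red 9·13=117, M3→Red 12·10=120, M4→Red 10·24=240, M5→Red 13·5=65, M6→Red 8·5=40. Service 610; fixed 163; total 773.
{Blue}: service 542 + fixed 331 = 873
{Red, Blue}: M1→Red 4·7=28, M2→Red 9·13=117, M3→Red 12·10=120, M4→Blue 2·24=48, M5→Blue 12·5=60, M6→Red 8·5=40. Service 413; fixed 494; total 907.
{Red, Blue, Green, Amber}: service 358 + fixed 1475 = 1833
No other subset beats 773.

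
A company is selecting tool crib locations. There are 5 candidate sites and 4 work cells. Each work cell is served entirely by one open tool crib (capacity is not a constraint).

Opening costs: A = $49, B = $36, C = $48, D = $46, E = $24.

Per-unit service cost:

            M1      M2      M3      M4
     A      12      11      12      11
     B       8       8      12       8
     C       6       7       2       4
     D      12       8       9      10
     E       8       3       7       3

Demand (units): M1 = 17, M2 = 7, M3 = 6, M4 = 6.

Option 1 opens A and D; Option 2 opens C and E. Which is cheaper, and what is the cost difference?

Option 1: {A, D}: M1→A 12·17=204, M2→D 8·7=56, M3→D 9·6=54, M4→D 10·6=60. Service 374; fixed 95; total 469.
Option 2: {C, E}: M1→C 6·17=102, M2→E 3·7=21, M3→C 2·6=12, M4→E 3·6=18. Service 153; fixed 72; total 225.
Difference: |469 − 225| = 244.

Option 2 is cheaper by 244.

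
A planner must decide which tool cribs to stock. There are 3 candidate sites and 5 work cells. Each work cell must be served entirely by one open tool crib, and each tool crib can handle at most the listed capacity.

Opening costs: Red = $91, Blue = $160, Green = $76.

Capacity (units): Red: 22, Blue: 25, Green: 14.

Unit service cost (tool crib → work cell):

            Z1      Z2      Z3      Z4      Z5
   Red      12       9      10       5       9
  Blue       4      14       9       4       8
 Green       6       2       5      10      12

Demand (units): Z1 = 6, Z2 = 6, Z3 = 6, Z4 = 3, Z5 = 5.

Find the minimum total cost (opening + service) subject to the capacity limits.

Open {Red, Green}: Z1→Green 6·6=36, Z2→Green 2·6=12, Z3→Red 10·6=60, Z4→Red 5·3=15, Z5→Red 9·5=45.
Loads: Red carries 14/22, Green carries 12/14. Service 168; fixed 167; total 335.
Next best feasible plan costs 341.

Minimum total cost: 335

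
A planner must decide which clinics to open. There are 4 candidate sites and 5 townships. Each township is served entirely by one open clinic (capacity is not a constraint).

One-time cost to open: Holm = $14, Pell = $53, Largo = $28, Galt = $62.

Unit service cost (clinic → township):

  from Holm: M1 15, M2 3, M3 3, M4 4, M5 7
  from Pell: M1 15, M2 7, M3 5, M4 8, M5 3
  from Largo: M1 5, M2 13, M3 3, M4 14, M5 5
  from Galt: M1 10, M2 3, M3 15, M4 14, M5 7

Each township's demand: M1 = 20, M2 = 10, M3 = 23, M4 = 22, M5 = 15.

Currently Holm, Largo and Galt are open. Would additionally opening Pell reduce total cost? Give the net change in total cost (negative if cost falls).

No — net change +23 (cost rises by 23).

Current service cost with {Holm, Largo, Galt}: 362.
Adding Pell: each township re-picks its cheapest; new service cost 332, saving 30.
Extra fixed cost: 53. Net change = 53 − 30 = 23.
(Totals: 466 → 489.)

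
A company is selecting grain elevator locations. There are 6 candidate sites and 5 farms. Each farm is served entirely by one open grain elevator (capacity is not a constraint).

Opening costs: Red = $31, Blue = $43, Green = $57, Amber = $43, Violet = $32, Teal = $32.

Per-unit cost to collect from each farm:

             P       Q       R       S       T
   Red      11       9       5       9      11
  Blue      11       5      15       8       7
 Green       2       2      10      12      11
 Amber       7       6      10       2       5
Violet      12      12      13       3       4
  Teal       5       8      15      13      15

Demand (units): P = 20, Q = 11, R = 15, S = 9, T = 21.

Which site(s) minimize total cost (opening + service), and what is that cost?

Open Red, Green and Violet; minimum total cost 368.

For any fixed open set, each farm goes to its cheapest open site; total = fixed + service.
{Red, Green, Violet}: P→Green 2·20=40, Q→Green 2·11=22, R→Red 5·15=75, S→Violet 3·9=27, T→Violet 4·21=84. Service 248; fixed 120; total 368.
{Red, Green, Amber}: P→Green 2·20=40, Q→Green 2·11=22, R→Red 5·15=75, S→Amber 2·9=18, T→Amber 5·21=105. Service 260; fixed 131; total 391.
{Red, Green, Violet, Teal}: service 248 + fixed 152 = 400
{Red, Blue, Green, Amber, Violet, Teal}: service 239 + fixed 238 = 477
No other subset beats 368.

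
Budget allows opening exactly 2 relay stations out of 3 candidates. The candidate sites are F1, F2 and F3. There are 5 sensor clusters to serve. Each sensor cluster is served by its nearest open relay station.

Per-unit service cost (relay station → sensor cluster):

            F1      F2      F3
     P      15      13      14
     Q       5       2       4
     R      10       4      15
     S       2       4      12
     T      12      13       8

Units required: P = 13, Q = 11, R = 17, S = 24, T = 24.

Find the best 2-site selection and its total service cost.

Choose F2 and F3; total service cost 547.

With exactly 2 open, each sensor cluster uses its cheapest among the chosen.
{F2, F3}: P→F2 13·13=169, Q→F2 2·11=22, R→F2 4·17=68, S→F2 4·24=96, T→F3 8·24=192. Service cost 547.
{F1, F2}: service cost 595
{F1, F3}: service cost 636
Among all 3 size-2 choices, {F2, F3} is lowest.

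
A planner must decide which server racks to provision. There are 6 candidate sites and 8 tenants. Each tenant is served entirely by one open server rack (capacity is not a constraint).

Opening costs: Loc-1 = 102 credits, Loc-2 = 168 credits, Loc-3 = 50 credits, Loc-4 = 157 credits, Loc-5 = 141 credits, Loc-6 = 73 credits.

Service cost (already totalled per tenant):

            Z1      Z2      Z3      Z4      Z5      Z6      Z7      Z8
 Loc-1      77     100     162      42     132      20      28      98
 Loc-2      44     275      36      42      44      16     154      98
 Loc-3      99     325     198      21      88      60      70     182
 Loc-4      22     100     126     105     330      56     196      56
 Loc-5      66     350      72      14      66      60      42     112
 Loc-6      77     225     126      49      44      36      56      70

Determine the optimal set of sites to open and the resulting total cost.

Open Loc-1 and Loc-2; minimum total cost 678.

For any fixed open set, each tenant goes to its cheapest open site; total = fixed + service.
{Loc-1, Loc-2}: Z1→Loc-2 44, Z2→Loc-1 100, Z3→Loc-2 36, Z4→Loc-1 42, Z5→Loc-2 44, Z6→Loc-2 16, Z7→Loc-1 28, Z8→Loc-1 98. Service 408; fixed 270; total 678.
{Loc-1, Loc-6}: service 507 + fixed 175 = 682
{Loc-1, Loc-2, Loc-3}: Z1→Loc-2 44, Z2→Loc-1 100, Z3→Loc-2 36, Z4→Loc-3 21, Z5→Loc-2 44, Z6→Loc-2 16, Z7→Loc-1 28, Z8→Loc-1 98. Service 387; fixed 320; total 707.
{Loc-1, Loc-2, Loc-3, Loc-4, Loc-5, Loc-6}: service 316 + fixed 691 = 1007
No other subset beats 678.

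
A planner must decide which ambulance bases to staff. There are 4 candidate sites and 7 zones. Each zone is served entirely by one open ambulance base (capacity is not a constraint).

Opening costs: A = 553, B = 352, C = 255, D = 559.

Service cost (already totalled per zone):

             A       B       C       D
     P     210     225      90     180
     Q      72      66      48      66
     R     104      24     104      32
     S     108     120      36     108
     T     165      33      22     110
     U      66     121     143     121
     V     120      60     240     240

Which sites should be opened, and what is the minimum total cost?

Open C only; minimum total cost 938.

For any fixed open set, each zone goes to its cheapest open site; total = fixed + service.
{C}: P→C 90, Q→C 48, R→C 104, S→C 36, T→C 22, U→C 143, V→C 240. Service 683; fixed 255; total 938.
{B}: service 649 + fixed 352 = 1001
{B, C}: service 401 + fixed 607 = 1008
{A, B, C, D}: service 346 + fixed 1719 = 2065
No other subset beats 938.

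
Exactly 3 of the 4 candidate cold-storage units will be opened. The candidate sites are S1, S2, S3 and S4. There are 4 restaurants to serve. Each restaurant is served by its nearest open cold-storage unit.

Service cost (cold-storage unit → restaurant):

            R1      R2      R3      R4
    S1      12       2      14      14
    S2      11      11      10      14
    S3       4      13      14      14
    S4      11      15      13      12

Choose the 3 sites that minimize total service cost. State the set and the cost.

With exactly 3 open, each restaurant uses its cheapest among the chosen.
{S1, S2, S3}: R1→S3 4, R2→S1 2, R3→S2 10, R4→S1 14. Service cost 30.
{S1, S3, S4}: service cost 31
{S1, S2, S4}: service cost 35
Among all 4 size-3 choices, {S1, S2, S3} is lowest.

Choose S1, S2 and S3; total service cost 30.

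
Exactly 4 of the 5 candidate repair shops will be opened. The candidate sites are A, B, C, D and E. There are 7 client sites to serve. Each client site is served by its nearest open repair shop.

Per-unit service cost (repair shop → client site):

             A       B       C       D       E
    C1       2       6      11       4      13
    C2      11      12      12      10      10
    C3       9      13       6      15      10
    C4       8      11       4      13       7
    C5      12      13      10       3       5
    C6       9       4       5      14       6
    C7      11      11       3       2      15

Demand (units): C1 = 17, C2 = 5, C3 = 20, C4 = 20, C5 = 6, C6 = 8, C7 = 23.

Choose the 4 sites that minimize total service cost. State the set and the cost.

Choose A, B, C and D; total service cost 380.

With exactly 4 open, each client site uses its cheapest among the chosen.
{A, B, C, D}: C1→A 2·17=34, C2→D 10·5=50, C3→C 6·20=120, C4→C 4·20=80, C5→D 3·6=18, C6→B 4·8=32, C7→D 2·23=46. Service cost 380.
{A, C, D, E}: service cost 388
{B, C, D, E}: service cost 414
Among all 5 size-4 choices, {A, B, C, D} is lowest.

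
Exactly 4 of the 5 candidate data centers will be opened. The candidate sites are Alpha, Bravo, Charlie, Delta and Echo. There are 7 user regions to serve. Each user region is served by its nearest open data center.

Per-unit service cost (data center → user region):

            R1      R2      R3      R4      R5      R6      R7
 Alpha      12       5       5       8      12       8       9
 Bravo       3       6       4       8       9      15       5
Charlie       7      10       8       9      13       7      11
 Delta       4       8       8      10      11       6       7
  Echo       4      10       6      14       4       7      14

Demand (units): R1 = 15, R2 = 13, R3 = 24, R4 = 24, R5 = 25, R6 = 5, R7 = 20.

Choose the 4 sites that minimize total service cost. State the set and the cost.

With exactly 4 open, each user region uses its cheapest among the chosen.
{Alpha, Bravo, Delta, Echo}: R1→Bravo 3·15=45, R2→Alpha 5·13=65, R3→Bravo 4·24=96, R4→Alpha 8·24=192, R5→Echo 4·25=100, R6→Delta 6·5=30, R7→Bravo 5·20=100. Service cost 628.
{Alpha, Bravo, Charlie, Echo}: service cost 633
{Bravo, Charlie, Delta, Echo}: service cost 641
Among all 5 size-4 choices, {Alpha, Bravo, Delta, Echo} is lowest.

Choose Alpha, Bravo, Delta and Echo; total service cost 628.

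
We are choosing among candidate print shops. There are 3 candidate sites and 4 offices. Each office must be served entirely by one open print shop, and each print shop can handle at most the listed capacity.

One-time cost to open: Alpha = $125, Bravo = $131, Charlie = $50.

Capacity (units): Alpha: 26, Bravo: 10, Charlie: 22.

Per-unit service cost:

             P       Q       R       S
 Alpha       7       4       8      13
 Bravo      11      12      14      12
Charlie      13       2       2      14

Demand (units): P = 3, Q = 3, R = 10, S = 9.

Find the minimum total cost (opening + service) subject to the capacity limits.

Minimum total cost: 339

Open {Alpha, Charlie}: P→Alpha 7·3=21, Q→Charlie 2·3=6, R→Charlie 2·10=20, S→Alpha 13·9=117.
Loads: Alpha carries 12/26, Charlie carries 13/22. Service 164; fixed 175; total 339.
Next best feasible plan costs 345.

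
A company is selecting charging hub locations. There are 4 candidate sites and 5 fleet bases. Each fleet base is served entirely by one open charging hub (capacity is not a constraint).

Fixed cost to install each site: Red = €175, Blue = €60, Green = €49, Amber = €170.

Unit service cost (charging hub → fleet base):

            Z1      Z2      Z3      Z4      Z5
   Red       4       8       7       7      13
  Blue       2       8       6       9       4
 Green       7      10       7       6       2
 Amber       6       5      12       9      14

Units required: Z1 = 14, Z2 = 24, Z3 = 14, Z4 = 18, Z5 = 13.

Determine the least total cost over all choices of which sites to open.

Minimum total cost: 547

For any fixed open set, each fleet base goes to its cheapest open site; total = fixed + service.
{Blue, Green}: Z1→Blue 2·14=28, Z2→Blue 8·24=192, Z3→Blue 6·14=84, Z4→Green 6·18=108, Z5→Green 2·13=26. Service 438; fixed 109; total 547.
{Blue}: service 518 + fixed 60 = 578
{Green}: service 570 + fixed 49 = 619
{Red, Blue, Green, Amber}: service 366 + fixed 454 = 820
No other subset beats 547.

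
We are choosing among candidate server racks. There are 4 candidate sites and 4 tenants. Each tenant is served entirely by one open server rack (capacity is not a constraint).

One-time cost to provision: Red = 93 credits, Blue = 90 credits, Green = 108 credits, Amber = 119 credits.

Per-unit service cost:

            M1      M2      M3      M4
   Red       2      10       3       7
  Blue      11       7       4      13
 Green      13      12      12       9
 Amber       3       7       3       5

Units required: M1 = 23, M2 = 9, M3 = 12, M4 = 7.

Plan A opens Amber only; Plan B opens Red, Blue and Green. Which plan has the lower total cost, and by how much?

Plan A is cheaper by 163.

Plan A: {Amber}: M1→Amber 3·23=69, M2→Amber 7·9=63, M3→Amber 3·12=36, M4→Amber 5·7=35. Service 203; fixed 119; total 322.
Plan B: {Red, Blue, Green}: M1→Red 2·23=46, M2→Blue 7·9=63, M3→Red 3·12=36, M4→Red 7·7=49. Service 194; fixed 291; total 485.
Difference: |322 − 485| = 163.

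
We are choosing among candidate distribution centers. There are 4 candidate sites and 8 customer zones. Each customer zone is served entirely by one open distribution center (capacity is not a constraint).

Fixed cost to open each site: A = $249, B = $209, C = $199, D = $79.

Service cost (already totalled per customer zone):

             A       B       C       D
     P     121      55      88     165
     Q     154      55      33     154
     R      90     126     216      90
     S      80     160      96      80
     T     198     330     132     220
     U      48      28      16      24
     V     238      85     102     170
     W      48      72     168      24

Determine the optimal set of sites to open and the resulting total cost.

Open C and D; minimum total cost 843.

For any fixed open set, each customer zone goes to its cheapest open site; total = fixed + service.
{C, D}: P→C 88, Q→C 33, R→D 90, S→D 80, T→C 132, U→C 16, V→C 102, W→D 24. Service 565; fixed 278; total 843.
{B, D}: P→B 55, Q→B 55, R→D 90, S→D 80, T→D 220, U→D 24, V→B 85, W→D 24. Service 633; fixed 288; total 921.
{B, C, D}: service 515 + fixed 487 = 1002
{A, B, C, D}: P→B 55, Q→C 33, R→A 90, S→A 80, T→C 132, U→C 16, V→B 85, W→D 24. Service 515; fixed 736; total 1251.
No other subset beats 843.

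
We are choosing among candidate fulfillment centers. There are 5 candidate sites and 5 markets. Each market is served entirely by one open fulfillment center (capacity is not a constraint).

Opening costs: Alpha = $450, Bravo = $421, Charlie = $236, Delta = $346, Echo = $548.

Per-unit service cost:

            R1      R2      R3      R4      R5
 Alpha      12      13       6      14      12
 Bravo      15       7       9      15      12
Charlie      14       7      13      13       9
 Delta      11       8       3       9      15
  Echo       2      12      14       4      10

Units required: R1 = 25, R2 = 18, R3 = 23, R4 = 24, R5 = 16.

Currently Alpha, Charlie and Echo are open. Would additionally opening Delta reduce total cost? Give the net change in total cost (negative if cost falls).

No — net change +277 (cost rises by 277).

Current service cost with {Alpha, Charlie, Echo}: 554.
Adding Delta: each market re-picks its cheapest; new service cost 485, saving 69.
Extra fixed cost: 346. Net change = 346 − 69 = 277.
(Totals: 1788 → 2065.)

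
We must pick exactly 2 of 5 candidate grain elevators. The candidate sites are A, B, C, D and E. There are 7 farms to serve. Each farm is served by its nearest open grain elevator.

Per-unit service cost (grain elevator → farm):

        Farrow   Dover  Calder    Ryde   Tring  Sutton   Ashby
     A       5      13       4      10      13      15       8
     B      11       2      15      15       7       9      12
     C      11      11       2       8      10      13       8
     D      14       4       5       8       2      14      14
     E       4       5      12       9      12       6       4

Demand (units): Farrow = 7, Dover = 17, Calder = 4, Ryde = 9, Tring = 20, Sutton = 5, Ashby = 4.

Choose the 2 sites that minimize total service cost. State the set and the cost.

With exactly 2 open, each farm uses its cheapest among the chosen.
{D, E}: Farrow→E 4·7=28, Dover→D 4·17=68, Calder→D 5·4=20, Ryde→D 8·9=72, Tring→D 2·20=40, Sutton→E 6·5=30, Ashby→E 4·4=16. Service cost 274.
{A, D}: service cost 333
{B, D}: service cost 336
Among all 10 size-2 choices, {D, E} is lowest.

Choose D and E; total service cost 274.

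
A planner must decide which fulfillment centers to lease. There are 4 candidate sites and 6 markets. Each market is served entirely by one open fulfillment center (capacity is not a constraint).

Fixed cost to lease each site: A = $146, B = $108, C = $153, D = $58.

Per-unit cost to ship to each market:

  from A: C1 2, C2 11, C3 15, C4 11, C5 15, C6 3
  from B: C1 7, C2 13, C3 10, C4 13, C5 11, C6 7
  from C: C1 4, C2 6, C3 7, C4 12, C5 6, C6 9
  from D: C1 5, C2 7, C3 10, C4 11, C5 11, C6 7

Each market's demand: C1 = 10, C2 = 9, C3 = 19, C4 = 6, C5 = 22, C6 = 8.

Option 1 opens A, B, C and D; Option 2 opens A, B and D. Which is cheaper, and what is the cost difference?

Option 1 is cheaper by 23.

Option 1: {A, B, C, D}: C1→A 2·10=20, C2→C 6·9=54, C3→C 7·19=133, C4→A 11·6=66, C5→C 6·22=132, C6→A 3·8=24. Service 429; fixed 465; total 894.
Option 2: {A, B, D}: C1→A 2·10=20, C2→D 7·9=63, C3→B 10·19=190, C4→A 11·6=66, C5→B 11·22=242, C6→A 3·8=24. Service 605; fixed 312; total 917.
Difference: |894 − 917| = 23.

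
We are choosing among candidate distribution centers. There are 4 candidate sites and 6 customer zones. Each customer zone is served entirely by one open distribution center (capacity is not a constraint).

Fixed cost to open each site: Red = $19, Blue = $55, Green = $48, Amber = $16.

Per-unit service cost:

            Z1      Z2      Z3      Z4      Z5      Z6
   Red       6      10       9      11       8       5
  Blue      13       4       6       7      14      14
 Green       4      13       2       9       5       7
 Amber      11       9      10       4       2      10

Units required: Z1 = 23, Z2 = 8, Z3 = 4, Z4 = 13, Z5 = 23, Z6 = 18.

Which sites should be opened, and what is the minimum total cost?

Open Red, Green and Amber; minimum total cost 443.

For any fixed open set, each customer zone goes to its cheapest open site; total = fixed + service.
{Red, Green, Amber}: Z1→Green 4·23=92, Z2→Amber 9·8=72, Z3→Green 2·4=8, Z4→Amber 4·13=52, Z5→Amber 2·23=46, Z6→Red 5·18=90. Service 360; fixed 83; total 443.
{Red, Blue, Green, Amber}: Z1→Green 4·23=92, Z2→Blue 4·8=32, Z3→Green 2·4=8, Z4→Amber 4·13=52, Z5→Amber 2·23=46, Z6→Red 5·18=90. Service 320; fixed 138; total 458.
{Green, Amber}: service 396 + fixed 64 = 460
{Amber}: Z1→Amber 11·23=253, Z2→Amber 9·8=72, Z3→Amber 10·4=40, Z4→Amber 4·13=52, Z5→Amber 2·23=46, Z6→Amber 10·18=180. Service 643; fixed 16; total 659.
No other subset beats 443.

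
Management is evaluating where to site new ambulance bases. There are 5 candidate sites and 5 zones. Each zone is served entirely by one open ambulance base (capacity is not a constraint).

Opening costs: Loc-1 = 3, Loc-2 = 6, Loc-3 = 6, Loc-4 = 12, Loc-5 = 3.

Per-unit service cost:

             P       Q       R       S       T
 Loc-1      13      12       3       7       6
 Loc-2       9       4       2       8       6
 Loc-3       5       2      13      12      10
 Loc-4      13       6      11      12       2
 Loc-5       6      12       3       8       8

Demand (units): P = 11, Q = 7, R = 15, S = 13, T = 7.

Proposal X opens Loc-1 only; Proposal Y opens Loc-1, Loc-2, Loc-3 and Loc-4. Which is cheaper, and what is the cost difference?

Proposal X: {Loc-1}: P→Loc-1 13·11=143, Q→Loc-1 12·7=84, R→Loc-1 3·15=45, S→Loc-1 7·13=91, T→Loc-1 6·7=42. Service 405; fixed 3; total 408.
Proposal Y: {Loc-1, Loc-2, Loc-3, Loc-4}: P→Loc-3 5·11=55, Q→Loc-3 2·7=14, R→Loc-2 2·15=30, S→Loc-1 7·13=91, T→Loc-4 2·7=14. Service 204; fixed 27; total 231.
Difference: |408 − 231| = 177.

Proposal Y is cheaper by 177.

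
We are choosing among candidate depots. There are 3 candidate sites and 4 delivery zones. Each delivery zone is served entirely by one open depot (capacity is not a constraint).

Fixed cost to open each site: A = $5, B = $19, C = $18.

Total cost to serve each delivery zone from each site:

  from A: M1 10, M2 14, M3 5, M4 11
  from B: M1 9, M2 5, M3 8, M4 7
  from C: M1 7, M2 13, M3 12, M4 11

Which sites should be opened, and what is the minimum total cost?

For any fixed open set, each delivery zone goes to its cheapest open site; total = fixed + service.
{A}: M1→A 10, M2→A 14, M3→A 5, M4→A 11. Service 40; fixed 5; total 45.
{B}: service 29 + fixed 19 = 48
{A, B}: service 26 + fixed 24 = 50
{A, B, C}: M1→C 7, M2→B 5, M3→A 5, M4→B 7. Service 24; fixed 42; total 66.
No other subset beats 45.

Open A only; minimum total cost 45.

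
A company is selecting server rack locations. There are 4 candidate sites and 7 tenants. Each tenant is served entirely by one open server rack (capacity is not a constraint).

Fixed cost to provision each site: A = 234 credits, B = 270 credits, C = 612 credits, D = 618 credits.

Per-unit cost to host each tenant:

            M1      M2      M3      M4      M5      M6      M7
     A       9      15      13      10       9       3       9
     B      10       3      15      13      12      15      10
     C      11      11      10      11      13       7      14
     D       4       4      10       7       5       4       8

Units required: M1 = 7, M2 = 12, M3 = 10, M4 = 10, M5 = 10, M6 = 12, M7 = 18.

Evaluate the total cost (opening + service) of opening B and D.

Total cost: 1364

Each tenant is assigned to its cheapest site among the open ones.
{B, D}: M1→D 4·7=28, M2→B 3·12=36, M3→D 10·10=100, M4→D 7·10=70, M5→D 5·10=50, M6→D 4·12=48, M7→D 8·18=144. Service 476; fixed 888; total 1364.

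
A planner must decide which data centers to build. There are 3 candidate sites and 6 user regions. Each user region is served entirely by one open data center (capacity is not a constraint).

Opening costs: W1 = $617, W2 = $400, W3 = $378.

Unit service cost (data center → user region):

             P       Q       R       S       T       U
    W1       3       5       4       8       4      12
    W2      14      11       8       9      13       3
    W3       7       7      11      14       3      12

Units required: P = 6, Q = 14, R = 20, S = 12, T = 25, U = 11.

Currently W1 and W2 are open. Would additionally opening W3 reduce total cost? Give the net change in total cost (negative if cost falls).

Current service cost with {W1, W2}: 397.
Adding W3: each user region re-picks its cheapest; new service cost 372, saving 25.
Extra fixed cost: 378. Net change = 378 − 25 = 353.
(Totals: 1414 → 1767.)

No — net change +353 (cost rises by 353).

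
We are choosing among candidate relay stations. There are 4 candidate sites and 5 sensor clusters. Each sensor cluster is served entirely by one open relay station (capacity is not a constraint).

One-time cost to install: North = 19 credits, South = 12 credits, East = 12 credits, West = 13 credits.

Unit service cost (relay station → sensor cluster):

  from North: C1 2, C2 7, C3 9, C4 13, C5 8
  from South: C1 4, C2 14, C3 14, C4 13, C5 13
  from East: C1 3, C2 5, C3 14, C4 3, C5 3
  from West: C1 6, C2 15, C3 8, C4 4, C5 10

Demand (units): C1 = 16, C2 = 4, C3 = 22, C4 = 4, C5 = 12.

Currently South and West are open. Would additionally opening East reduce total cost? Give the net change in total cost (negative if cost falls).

Current service cost with {South, West}: 432.
Adding East: each sensor cluster re-picks its cheapest; new service cost 292, saving 140.
Extra fixed cost: 12. Net change = 12 − 140 = -128.
(Totals: 457 → 329.)

Yes — net change −128 (cost falls by 128).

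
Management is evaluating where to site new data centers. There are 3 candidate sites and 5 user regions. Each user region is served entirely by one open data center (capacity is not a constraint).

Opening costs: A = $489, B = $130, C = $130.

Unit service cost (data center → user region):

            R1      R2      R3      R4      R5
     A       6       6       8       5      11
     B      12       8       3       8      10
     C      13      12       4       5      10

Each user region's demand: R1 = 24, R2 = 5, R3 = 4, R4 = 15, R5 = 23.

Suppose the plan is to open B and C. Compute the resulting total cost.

Each user region is assigned to its cheapest site among the open ones.
{B, C}: R1→B 12·24=288, R2→B 8·5=40, R3→B 3·4=12, R4→C 5·15=75, R5→B 10·23=230. Service 645; fixed 260; total 905.

Total cost: 905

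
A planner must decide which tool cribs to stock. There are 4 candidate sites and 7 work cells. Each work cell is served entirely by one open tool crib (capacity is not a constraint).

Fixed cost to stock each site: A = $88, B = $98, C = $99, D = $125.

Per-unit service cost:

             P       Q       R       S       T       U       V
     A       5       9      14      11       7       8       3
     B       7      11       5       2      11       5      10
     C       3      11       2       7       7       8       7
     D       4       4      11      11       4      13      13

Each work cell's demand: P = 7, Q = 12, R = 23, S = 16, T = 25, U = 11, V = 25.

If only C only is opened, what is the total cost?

Each work cell is assigned to its cheapest site among the open ones.
{C}: P→C 3·7=21, Q→C 11·12=132, R→C 2·23=46, S→C 7·16=112, T→C 7·25=175, U→C 8·11=88, V→C 7·25=175. Service 749; fixed 99; total 848.

Total cost: 848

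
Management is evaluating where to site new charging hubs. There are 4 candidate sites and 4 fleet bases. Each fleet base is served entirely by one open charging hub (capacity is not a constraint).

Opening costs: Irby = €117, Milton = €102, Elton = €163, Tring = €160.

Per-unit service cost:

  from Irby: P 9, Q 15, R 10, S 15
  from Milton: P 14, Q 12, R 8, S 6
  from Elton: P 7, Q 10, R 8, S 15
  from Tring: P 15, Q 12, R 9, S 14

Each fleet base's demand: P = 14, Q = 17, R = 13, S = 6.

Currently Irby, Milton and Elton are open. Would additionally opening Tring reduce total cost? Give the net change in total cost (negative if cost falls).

No — net change +160 (cost rises by 160).

Current service cost with {Irby, Milton, Elton}: 408.
Adding Tring: each fleet base re-picks its cheapest; new service cost 408, saving 0.
Extra fixed cost: 160. Net change = 160 − 0 = 160.
(Totals: 790 → 950.)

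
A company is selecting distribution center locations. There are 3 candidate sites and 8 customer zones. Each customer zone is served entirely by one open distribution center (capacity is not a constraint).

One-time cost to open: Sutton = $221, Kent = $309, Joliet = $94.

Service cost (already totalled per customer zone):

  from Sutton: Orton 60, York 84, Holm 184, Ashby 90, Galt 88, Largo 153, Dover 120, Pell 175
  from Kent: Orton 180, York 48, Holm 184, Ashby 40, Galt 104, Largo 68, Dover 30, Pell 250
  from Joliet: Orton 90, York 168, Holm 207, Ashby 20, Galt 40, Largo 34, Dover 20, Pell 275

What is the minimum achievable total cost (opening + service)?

Minimum total cost: 932

For any fixed open set, each customer zone goes to its cheapest open site; total = fixed + service.
{Sutton, Joliet}: Orton→Sutton 60, York→Sutton 84, Holm→Sutton 184, Ashby→Joliet 20, Galt→Joliet 40, Largo→Joliet 34, Dover→Joliet 20, Pell→Sutton 175. Service 617; fixed 315; total 932.
{Joliet}: service 854 + fixed 94 = 948
{Kent, Joliet}: service 686 + fixed 403 = 1089
{Sutton, Kent, Joliet}: service 581 + fixed 624 = 1205
(All 7 nonempty subsets were checked; Sutton and Joliet is lowest.)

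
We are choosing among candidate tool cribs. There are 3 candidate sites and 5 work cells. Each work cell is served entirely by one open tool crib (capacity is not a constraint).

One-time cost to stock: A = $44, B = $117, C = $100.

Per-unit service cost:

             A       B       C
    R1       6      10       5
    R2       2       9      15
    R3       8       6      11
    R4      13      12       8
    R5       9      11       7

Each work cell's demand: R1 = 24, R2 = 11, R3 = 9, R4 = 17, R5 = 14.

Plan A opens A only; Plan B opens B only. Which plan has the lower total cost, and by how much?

Plan A is cheaper by 239.

Plan A: {A}: R1→A 6·24=144, R2→A 2·11=22, R3→A 8·9=72, R4→A 13·17=221, R5→A 9·14=126. Service 585; fixed 44; total 629.
Plan B: {B}: R1→B 10·24=240, R2→B 9·11=99, R3→B 6·9=54, R4→B 12·17=204, R5→B 11·14=154. Service 751; fixed 117; total 868.
Difference: |629 − 868| = 239.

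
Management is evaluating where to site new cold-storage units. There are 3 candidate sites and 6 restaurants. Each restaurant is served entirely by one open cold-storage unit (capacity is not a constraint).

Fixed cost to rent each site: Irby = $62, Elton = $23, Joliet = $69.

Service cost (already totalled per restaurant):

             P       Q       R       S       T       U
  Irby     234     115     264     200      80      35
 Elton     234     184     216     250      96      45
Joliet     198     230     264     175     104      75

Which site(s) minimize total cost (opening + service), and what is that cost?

Open Irby and Elton; minimum total cost 965.

For any fixed open set, each restaurant goes to its cheapest open site; total = fixed + service.
{Irby, Elton}: P→Irby 234, Q→Irby 115, R→Elton 216, S→Irby 200, T→Irby 80, U→Irby 35. Service 880; fixed 85; total 965.
{Irby, Elton, Joliet}: service 819 + fixed 154 = 973
{Irby}: service 928 + fixed 62 = 990
{Elton}: P→Elton 234, Q→Elton 184, R→Elton 216, S→Elton 250, T→Elton 96, U→Elton 45. Service 1025; fixed 23; total 1048.
No other subset beats 965.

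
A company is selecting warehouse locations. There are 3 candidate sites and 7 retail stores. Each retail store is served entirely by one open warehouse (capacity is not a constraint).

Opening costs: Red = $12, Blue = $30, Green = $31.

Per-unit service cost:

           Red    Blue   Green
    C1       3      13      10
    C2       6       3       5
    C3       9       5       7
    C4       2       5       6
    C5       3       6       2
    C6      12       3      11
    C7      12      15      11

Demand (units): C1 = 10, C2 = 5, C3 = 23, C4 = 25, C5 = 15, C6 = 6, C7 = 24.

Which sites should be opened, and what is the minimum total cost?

Open Red, Blue and Green; minimum total cost 595.

For any fixed open set, each retail store goes to its cheapest open site; total = fixed + service.
{Red, Blue, Green}: C1→Red 3·10=30, C2→Blue 3·5=15, C3→Blue 5·23=115, C4→Red 2·25=50, C5→Green 2·15=30, C6→Blue 3·6=18, C7→Green 11·24=264. Service 522; fixed 73; total 595.
{Red, Blue}: service 561 + fixed 42 = 603
{Red, Green}: service 626 + fixed 43 = 669
{Red}: service 722 + fixed 12 = 734
(All 7 nonempty subsets were checked; Red, Blue and Green is lowest.)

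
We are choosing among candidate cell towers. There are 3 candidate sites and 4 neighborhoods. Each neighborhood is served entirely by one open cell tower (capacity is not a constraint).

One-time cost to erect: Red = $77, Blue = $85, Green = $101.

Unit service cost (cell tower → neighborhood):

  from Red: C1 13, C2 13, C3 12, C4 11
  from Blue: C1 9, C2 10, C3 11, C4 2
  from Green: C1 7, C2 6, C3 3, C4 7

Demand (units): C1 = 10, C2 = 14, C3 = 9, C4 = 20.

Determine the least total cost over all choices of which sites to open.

For any fixed open set, each neighborhood goes to its cheapest open site; total = fixed + service.
{Blue, Green}: C1→Green 7·10=70, C2→Green 6·14=84, C3→Green 3·9=27, C4→Blue 2·20=40. Service 221; fixed 186; total 407.
{Green}: C1→Green 7·10=70, C2→Green 6·14=84, C3→Green 3·9=27, C4→Green 7·20=140. Service 321; fixed 101; total 422.
{Blue}: service 369 + fixed 85 = 454
{Red, Blue, Green}: service 221 + fixed 263 = 484
No other subset beats 407.

Minimum total cost: 407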